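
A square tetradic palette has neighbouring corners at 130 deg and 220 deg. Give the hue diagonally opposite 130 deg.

310°

A square tetradic scheme places four hues 90° apart; opposite corners are 180° apart.
130 + 180 = 310°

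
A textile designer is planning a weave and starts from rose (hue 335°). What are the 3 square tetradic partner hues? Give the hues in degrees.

A square tetradic scheme places four hues every 90°.
335 + 90 = 425 → 425 − 360 = 65°
335 + 180 = 515 → 515 − 360 = 155°
335 + 270 = 605 → 605 − 360 = 245°

65°, 155°, 245°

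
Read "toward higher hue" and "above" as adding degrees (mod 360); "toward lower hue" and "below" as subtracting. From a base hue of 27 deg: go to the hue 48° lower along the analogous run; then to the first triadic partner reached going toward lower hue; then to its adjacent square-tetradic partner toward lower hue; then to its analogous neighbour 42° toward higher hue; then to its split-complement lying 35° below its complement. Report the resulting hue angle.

−48° (analog 48° ↓): 27 − 48 = -21 → -21 + 360 = 339°
−120° (triadic ↓): 339 − 120 = 219°
−90° (square ↓): 219 − 90 = 129°
+42° (analog 42° ↑): 129 + 42 = 171°
+145° (split-comp 35° ↓): 171 + 145 = 316°

316°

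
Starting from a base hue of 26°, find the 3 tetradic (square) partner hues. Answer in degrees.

A square tetradic scheme places four hues every 90°.
26 + 90 = 116°
26 + 180 = 206°
26 + 270 = 296°

116°, 206°, and 296°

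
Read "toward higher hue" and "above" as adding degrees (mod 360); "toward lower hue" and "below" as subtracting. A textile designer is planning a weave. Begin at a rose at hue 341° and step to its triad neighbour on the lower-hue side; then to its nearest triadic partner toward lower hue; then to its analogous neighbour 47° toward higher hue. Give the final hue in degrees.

148°

triadic ↓ −120°: 341 − 120 = 221°
triadic ↓ −120°: 221 − 120 = 101°
analog 47° ↑ +47°: 101 + 47 = 148°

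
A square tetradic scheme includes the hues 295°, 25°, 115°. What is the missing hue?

205°

A square tetradic scheme places four hues every 90°.
The full set through 25° is {25°, 115°, 205°, 295°}.
Given {25°, 115°, 295°}, the missing hue is 205°.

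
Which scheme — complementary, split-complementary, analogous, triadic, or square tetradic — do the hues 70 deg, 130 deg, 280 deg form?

Sort the hues: 70°, 130°, 280°.
Successive gaps around the wheel: 60°, 150°, 150°.
Two 150° gaps and one 60° gap — a base hue opposite a pair of accents 30° either side of its complement — is the split-complementary pattern.

split-complementary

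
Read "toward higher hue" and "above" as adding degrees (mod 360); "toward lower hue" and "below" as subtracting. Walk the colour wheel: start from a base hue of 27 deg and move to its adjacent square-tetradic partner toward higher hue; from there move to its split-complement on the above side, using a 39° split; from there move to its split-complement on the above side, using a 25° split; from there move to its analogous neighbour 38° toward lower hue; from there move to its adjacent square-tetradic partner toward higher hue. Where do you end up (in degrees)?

233°

square ↑ +90°: 27 + 90 = 117°
split-comp 39° ↑ +219°: 117 + 219 = 336°
split-comp 25° ↑ +205°: 336 + 205 = 541 → 541 − 360 = 181°
analog 38° ↓ −38°: 181 − 38 = 143°
square ↑ +90°: 143 + 90 = 233°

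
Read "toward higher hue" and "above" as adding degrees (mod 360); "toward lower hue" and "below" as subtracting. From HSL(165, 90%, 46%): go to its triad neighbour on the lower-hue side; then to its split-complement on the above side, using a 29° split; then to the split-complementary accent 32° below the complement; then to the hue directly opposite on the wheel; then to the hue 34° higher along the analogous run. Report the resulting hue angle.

165 − 120 = 45°   (triadic ↓)
45 + 209 = 254°   (split-comp 29° ↑)
254 + 148 = 402 → 402 − 360 = 42°   (split-comp 32° ↓)
42 + 180 = 222°   (complement)
222 + 34 = 256°   (analog 34° ↑)

256°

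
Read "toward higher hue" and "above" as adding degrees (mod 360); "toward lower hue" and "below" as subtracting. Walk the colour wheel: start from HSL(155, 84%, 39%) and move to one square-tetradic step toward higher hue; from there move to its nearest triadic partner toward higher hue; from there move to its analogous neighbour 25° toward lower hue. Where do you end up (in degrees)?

+90° (square ↑): 155 + 90 = 245°
+120° (triadic ↑): 245 + 120 = 365 → 365 − 360 = 5°
−25° (analog 25° ↓): 5 − 25 = -20 → -20 + 360 = 340°

340°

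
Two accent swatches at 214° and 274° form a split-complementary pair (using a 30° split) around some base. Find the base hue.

The accents sit 30° either side of the complement, so the complement is their short-arc midpoint on the wheel.
Short-arc midpoint of 214° and 274°: 244°.
Base is 180° from the complement: 244 − 180 = 64°

64°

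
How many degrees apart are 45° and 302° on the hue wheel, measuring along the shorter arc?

|45 − 302| = 257.
The shorter arc is 360 − 257 = 103°.

103°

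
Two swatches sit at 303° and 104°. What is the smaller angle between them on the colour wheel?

|303 − 104| = 199.
The shorter arc is 360 − 199 = 161°.

161°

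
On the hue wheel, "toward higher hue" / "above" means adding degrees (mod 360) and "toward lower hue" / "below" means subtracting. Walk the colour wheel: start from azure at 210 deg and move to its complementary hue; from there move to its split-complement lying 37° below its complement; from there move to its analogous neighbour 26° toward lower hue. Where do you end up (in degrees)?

+180° (complement): 210 + 180 = 390 → 390 − 360 = 30°
+143° (split-comp 37° ↓): 30 + 143 = 173°
−26° (analog 26° ↓): 173 − 26 = 147°

147°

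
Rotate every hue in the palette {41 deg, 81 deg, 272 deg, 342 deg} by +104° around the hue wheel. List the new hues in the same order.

145°, 185°, 16°, 86°

41 + 104 = 145°
81 + 104 = 185°
272 + 104 = 376 → 376 − 360 = 16°
342 + 104 = 446 → 446 − 360 = 86°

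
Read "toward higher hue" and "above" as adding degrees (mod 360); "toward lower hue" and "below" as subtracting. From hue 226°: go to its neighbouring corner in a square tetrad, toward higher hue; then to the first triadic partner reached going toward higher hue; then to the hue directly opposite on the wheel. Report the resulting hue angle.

226 + 90 = 316°   (square ↑)
316 + 120 = 436 → 436 − 360 = 76°   (triadic ↑)
76 + 180 = 256°   (complement)

256°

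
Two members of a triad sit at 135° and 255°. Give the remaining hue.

A triad spaces three hues 120° apart.
The full set is {15°, 135°, 255°}.

15°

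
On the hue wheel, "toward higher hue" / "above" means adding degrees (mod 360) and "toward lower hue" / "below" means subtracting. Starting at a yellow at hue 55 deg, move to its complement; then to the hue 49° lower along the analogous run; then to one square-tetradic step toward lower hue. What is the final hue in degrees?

complement +180°: 55 + 180 = 235°
analog 49° ↓ −49°: 235 − 49 = 186°
square ↓ −90°: 186 − 90 = 96°

96°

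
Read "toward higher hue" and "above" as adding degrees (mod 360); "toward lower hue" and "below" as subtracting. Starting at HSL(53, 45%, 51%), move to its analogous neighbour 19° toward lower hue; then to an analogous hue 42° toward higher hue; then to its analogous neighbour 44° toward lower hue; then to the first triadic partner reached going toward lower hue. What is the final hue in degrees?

−19° (analog 19° ↓): 53 − 19 = 34°
+42° (analog 42° ↑): 34 + 42 = 76°
−44° (analog 44° ↓): 76 − 44 = 32°
−120° (triadic ↓): 32 − 120 = -88 → -88 + 360 = 272°

272°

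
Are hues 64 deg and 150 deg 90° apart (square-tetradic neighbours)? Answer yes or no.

Angular distance: |64 − 150| = 86 = 86°.
90° apart (square-tetradic neighbours) requires 90°.

no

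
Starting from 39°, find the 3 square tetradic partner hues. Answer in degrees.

129°, 219°, 309°

A square tetradic scheme places four hues every 90°.
39 + 90 = 129°
39 + 180 = 219°
39 + 270 = 309°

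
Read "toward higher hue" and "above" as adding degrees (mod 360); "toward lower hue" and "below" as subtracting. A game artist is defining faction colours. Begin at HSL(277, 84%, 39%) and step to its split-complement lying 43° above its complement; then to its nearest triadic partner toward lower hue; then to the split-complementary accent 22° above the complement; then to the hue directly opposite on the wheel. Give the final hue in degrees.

split-comp 43° ↑ +223°: 277 + 223 = 500 → 500 − 360 = 140°
triadic ↓ −120°: 140 − 120 = 20°
split-comp 22° ↑ +202°: 20 + 202 = 222°
complement +180°: 222 + 180 = 402 → 402 − 360 = 42°

42°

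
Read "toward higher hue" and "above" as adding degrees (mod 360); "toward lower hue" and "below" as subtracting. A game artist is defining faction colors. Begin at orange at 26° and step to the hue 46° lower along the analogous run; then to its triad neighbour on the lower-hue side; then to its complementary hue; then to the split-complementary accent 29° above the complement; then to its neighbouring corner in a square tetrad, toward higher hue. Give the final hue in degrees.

339°

26 − 46 = -20 → -20 + 360 = 340°   (analog 46° ↓)
340 − 120 = 220°   (triadic ↓)
220 + 180 = 400 → 400 − 360 = 40°   (complement)
40 + 209 = 249°   (split-comp 29° ↑)
249 + 90 = 339°   (square ↑)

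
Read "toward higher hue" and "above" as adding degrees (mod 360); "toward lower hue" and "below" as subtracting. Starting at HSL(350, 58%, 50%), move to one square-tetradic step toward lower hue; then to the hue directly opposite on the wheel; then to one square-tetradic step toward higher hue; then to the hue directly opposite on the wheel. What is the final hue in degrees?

square ↓ −90°: 350 − 90 = 260°
complement +180°: 260 + 180 = 440 → 440 − 360 = 80°
square ↑ +90°: 80 + 90 = 170°
complement +180°: 170 + 180 = 350°

350°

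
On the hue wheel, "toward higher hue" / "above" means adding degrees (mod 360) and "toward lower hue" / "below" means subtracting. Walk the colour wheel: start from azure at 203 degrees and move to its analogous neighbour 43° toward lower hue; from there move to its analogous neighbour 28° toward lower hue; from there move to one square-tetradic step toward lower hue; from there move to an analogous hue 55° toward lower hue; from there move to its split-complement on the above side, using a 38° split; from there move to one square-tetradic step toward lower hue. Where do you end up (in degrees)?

203 − 43 = 160°   (analog 43° ↓)
160 − 28 = 132°   (analog 28° ↓)
132 − 90 = 42°   (square ↓)
42 − 55 = -13 → -13 + 360 = 347°   (analog 55° ↓)
347 + 218 = 565 → 565 − 360 = 205°   (split-comp 38° ↑)
205 − 90 = 115°   (square ↓)

115°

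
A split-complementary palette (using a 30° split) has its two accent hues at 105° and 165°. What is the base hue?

315°

The accents sit 30° either side of the complement, so the complement is their short-arc midpoint on the wheel.
Short-arc midpoint of 105° and 165°: 135°.
Base is 180° from the complement: 135 − 180 = -45 → -45 + 360 = 315°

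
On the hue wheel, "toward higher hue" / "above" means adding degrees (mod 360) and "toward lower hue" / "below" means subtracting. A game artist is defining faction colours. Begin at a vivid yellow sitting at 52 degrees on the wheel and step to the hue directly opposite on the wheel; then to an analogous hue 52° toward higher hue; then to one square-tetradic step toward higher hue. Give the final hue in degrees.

14°

52 + 180 = 232°   (complement)
232 + 52 = 284°   (analog 52° ↑)
284 + 90 = 374 → 374 − 360 = 14°   (square ↑)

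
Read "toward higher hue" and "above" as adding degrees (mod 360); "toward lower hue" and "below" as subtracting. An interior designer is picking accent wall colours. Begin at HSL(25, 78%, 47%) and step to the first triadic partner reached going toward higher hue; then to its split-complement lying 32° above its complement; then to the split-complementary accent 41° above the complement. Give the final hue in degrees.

triadic ↑ +120°: 25 + 120 = 145°
split-comp 32° ↑ +212°: 145 + 212 = 357°
split-comp 41° ↑ +221°: 357 + 221 = 578 → 578 − 360 = 218°

218°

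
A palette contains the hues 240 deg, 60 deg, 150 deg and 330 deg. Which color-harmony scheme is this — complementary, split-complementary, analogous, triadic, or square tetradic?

square tetradic

Sort the hues: 60°, 150°, 240°, 330°.
Successive gaps around the wheel: 90°, 90°, 90°, 90°.
Four hues every 90° form a square tetradic scheme.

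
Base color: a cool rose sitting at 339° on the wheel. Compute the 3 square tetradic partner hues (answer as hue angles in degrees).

69°, 159° and 249°

A square tetradic scheme places four hues every 90°.
339 + 90 = 429 → 429 − 360 = 69°
339 + 180 = 519 → 519 − 360 = 159°
339 + 270 = 609 → 609 − 360 = 249°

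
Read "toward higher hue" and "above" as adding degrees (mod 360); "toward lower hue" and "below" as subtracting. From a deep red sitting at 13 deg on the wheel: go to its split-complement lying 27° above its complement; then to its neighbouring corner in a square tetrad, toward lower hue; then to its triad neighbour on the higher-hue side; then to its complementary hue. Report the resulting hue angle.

70°

+207° (split-comp 27° ↑): 13 + 207 = 220°
−90° (square ↓): 220 − 90 = 130°
+120° (triadic ↑): 130 + 120 = 250°
+180° (complement): 250 + 180 = 430 → 430 − 360 = 70°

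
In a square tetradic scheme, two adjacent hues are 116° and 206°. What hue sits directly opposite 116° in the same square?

A square tetradic scheme places four hues 90° apart; opposite corners are 180° apart.
116 + 180 = 296°

296°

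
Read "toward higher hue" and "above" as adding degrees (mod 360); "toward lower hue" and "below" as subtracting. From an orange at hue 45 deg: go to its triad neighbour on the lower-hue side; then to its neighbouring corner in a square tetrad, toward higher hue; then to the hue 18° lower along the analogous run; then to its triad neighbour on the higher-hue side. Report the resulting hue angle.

45 − 120 = -75 → -75 + 360 = 285°   (triadic ↓)
285 + 90 = 375 → 375 − 360 = 15°   (square ↑)
15 − 18 = -3 → -3 + 360 = 357°   (analog 18° ↓)
357 + 120 = 477 → 477 − 360 = 117°   (triadic ↑)

117°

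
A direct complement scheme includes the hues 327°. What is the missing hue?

The complement sits 180° across the wheel.
The full set through 327° is {147°, 327°}.
Given {327°}, the missing hue is 147°.

147°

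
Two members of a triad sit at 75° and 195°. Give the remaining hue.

315°

A triad spaces three hues 120° apart.
The full set is {75°, 195°, 315°}.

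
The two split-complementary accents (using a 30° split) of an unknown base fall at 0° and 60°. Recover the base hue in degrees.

The accents sit 30° either side of the complement, so the complement is their short-arc midpoint on the wheel.
Short-arc midpoint of 0° and 60°: 30°.
Base is 180° from the complement: 30 − 180 = -150 → -150 + 360 = 210°

210°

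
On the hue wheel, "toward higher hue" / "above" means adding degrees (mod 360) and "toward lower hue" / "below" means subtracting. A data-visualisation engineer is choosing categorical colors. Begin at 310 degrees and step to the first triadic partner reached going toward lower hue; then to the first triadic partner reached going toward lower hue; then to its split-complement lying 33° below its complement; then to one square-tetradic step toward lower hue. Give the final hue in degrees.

127°

−120° (triadic ↓): 310 − 120 = 190°
−120° (triadic ↓): 190 − 120 = 70°
+147° (split-comp 33° ↓): 70 + 147 = 217°
−90° (square ↓): 217 − 90 = 127°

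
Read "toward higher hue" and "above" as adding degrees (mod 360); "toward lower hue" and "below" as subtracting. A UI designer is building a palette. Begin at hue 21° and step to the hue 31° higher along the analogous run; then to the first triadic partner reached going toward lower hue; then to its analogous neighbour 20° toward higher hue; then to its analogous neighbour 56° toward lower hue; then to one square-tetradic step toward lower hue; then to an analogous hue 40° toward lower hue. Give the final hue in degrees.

analog 31° ↑ +31°: 21 + 31 = 52°
triadic ↓ −120°: 52 − 120 = -68 → -68 + 360 = 292°
analog 20° ↑ +20°: 292 + 20 = 312°
analog 56° ↓ −56°: 312 − 56 = 256°
square ↓ −90°: 256 − 90 = 166°
analog 40° ↓ −40°: 166 − 40 = 126°

126°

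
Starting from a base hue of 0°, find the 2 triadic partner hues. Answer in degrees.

0 + 120 = 120°
0 + 240 = 240°

120° and 240°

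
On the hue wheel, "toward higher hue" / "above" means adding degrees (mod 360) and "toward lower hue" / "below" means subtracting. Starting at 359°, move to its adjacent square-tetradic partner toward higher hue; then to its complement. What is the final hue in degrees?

359 + 90 = 449 → 449 − 360 = 89°   (square ↑)
89 + 180 = 269°   (complement)

269°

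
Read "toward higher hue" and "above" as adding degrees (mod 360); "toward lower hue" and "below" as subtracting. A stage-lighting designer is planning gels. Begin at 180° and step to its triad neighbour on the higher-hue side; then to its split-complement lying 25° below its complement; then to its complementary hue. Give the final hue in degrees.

+120° (triadic ↑): 180 + 120 = 300°
+155° (split-comp 25° ↓): 300 + 155 = 455 → 455 − 360 = 95°
+180° (complement): 95 + 180 = 275°

275°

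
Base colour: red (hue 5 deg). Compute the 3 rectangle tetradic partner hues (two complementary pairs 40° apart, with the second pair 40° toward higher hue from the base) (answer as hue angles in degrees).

A rectangular tetradic uses two complementary pairs 40° apart: offsets 0°, 40°, 180°, 220°.
5 + 40 = 45°
5 + 180 = 185°
5 + 220 = 225°

45°, 185°, and 225°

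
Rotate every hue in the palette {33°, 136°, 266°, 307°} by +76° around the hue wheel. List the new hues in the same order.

109°, 212°, 342°, 23°

33 + 76 = 109°
136 + 76 = 212°
266 + 76 = 342°
307 + 76 = 383 → 383 − 360 = 23°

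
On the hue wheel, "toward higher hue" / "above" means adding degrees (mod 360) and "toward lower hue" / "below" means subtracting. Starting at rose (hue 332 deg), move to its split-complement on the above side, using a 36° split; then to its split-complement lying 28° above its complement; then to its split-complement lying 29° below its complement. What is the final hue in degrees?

187°

split-comp 36° ↑ +216°: 332 + 216 = 548 → 548 − 360 = 188°
split-comp 28° ↑ +208°: 188 + 208 = 396 → 396 − 360 = 36°
split-comp 29° ↓ +151°: 36 + 151 = 187°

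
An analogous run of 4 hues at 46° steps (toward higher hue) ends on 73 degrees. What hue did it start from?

3 steps of 46° (toward higher hue) give a net shift of +138°.
Start = end − shift: 73 − 138 = -65 → -65 + 360 = 295°

295°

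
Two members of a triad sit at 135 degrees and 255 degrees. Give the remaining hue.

15°

A triad spaces three hues 120° apart.
The full set is {15°, 135°, 255°}.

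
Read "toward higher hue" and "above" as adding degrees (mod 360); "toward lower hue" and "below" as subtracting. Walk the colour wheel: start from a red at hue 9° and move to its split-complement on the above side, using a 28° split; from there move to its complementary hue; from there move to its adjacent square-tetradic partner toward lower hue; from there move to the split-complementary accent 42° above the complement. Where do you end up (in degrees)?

169°

9 + 208 = 217°   (split-comp 28° ↑)
217 + 180 = 397 → 397 − 360 = 37°   (complement)
37 − 90 = -53 → -53 + 360 = 307°   (square ↓)
307 + 222 = 529 → 529 − 360 = 169°   (split-comp 42° ↑)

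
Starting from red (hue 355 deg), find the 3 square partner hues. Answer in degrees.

A square tetradic scheme places four hues every 90°.
355 + 90 = 445 → 445 − 360 = 85°
355 + 180 = 535 → 535 − 360 = 175°
355 + 270 = 625 → 625 − 360 = 265°

85°, 175° and 265°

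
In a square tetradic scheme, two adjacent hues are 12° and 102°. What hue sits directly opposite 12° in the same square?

192°

A square tetradic scheme places four hues 90° apart; opposite corners are 180° apart.
12 + 180 = 192°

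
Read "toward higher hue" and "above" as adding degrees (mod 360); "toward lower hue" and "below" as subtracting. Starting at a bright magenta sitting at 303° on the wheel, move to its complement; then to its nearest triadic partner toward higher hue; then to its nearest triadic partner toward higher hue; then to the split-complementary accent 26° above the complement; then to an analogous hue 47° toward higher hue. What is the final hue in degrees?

303 + 180 = 483 → 483 − 360 = 123°   (complement)
123 + 120 = 243°   (triadic ↑)
243 + 120 = 363 → 363 − 360 = 3°   (triadic ↑)
3 + 206 = 209°   (split-comp 26° ↑)
209 + 47 = 256°   (analog 47° ↑)

256°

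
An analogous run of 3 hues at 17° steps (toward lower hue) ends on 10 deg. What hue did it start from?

2 steps of 17° (toward lower hue) give a net shift of −34°.
Start = end − shift: 10 + 34 = 44°

44°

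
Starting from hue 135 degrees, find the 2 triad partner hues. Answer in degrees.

135 + 120 = 255°
135 + 240 = 375 → 375 − 360 = 15°

255° and 15°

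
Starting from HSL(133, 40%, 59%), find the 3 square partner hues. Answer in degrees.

A square tetradic scheme places four hues every 90°.
133 + 90 = 223°
133 + 180 = 313°
133 + 270 = 403 → 403 − 360 = 43°

223°, 313° and 43°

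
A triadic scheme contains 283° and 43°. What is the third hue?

A triad spaces three hues 120° apart.
The full set is {43°, 163°, 283°}.

163°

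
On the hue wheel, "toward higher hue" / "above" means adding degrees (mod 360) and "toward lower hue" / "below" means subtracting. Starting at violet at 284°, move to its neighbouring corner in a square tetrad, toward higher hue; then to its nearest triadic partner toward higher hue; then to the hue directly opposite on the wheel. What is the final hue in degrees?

square ↑ +90°: 284 + 90 = 374 → 374 − 360 = 14°
triadic ↑ +120°: 14 + 120 = 134°
complement +180°: 134 + 180 = 314°

314°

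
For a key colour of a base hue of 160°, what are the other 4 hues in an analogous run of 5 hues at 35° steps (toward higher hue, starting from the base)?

160 + 35 = 195°
160 + 70 = 230°
160 + 105 = 265°
160 + 140 = 300°

195°, 230°, 265°, and 300°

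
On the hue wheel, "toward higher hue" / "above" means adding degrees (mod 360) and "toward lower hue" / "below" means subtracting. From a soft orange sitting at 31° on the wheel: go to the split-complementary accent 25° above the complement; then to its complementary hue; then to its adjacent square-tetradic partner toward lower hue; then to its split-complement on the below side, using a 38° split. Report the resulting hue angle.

+205° (split-comp 25° ↑): 31 + 205 = 236°
+180° (complement): 236 + 180 = 416 → 416 − 360 = 56°
−90° (square ↓): 56 − 90 = -34 → -34 + 360 = 326°
+142° (split-comp 38° ↓): 326 + 142 = 468 → 468 − 360 = 108°

108°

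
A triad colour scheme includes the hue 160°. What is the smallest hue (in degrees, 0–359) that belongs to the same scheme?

40°

A triad places three hues 120° apart.
The full set through 160° is {40°, 160°, 280°}.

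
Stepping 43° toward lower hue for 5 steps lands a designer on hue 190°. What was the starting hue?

5 steps of 43° (toward lower hue) give a net shift of −215°.
Start = end − shift: 190 + 215 = 405 → 405 − 360 = 45°

45°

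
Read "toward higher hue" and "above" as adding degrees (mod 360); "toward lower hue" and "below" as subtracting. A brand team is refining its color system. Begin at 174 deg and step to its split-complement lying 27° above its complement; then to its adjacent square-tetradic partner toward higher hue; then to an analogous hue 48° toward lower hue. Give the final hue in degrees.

63°

split-comp 27° ↑ +207°: 174 + 207 = 381 → 381 − 360 = 21°
square ↑ +90°: 21 + 90 = 111°
analog 48° ↓ −48°: 111 − 48 = 63°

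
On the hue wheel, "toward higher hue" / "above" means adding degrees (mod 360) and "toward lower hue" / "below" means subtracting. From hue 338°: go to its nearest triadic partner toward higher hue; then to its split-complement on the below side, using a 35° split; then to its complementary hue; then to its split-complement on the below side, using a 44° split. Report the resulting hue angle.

338 + 120 = 458 → 458 − 360 = 98°   (triadic ↑)
98 + 145 = 243°   (split-comp 35° ↓)
243 + 180 = 423 → 423 − 360 = 63°   (complement)
63 + 136 = 199°   (split-comp 44° ↓)

199°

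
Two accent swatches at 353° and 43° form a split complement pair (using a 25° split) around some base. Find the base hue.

198°

The accents sit 25° either side of the complement, so the complement is their short-arc midpoint on the wheel.
Short-arc midpoint of 353° and 43°: 18°.
Base is 180° from the complement: 18 − 180 = -162 → -162 + 360 = 198°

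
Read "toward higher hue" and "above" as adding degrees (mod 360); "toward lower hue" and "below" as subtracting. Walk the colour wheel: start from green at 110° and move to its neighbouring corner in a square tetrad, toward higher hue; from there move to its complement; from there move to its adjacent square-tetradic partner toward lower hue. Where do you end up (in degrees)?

+90° (square ↑): 110 + 90 = 200°
+180° (complement): 200 + 180 = 380 → 380 − 360 = 20°
−90° (square ↓): 20 − 90 = -70 → -70 + 360 = 290°

290°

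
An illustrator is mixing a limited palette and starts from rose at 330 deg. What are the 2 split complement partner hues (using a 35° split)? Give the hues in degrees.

Split-complementary hues sit 35° either side of the complement.
Complement of 330 deg: 330 + 180 = 510 → 510 − 360 = 150°
150 − 35 = 115°
150 + 35 = 185°

115° and 185°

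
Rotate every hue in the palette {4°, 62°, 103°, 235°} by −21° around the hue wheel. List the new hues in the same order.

343°, 41°, 82°, 214°

4 − 21 = -17 → -17 + 360 = 343°
62 − 21 = 41°
103 − 21 = 82°
235 − 21 = 214°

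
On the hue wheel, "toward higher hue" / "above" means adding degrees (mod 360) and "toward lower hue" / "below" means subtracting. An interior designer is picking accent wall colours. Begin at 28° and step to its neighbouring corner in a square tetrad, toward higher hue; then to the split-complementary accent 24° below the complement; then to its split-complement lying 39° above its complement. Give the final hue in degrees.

133°

28 + 90 = 118°   (square ↑)
118 + 156 = 274°   (split-comp 24° ↓)
274 + 219 = 493 → 493 − 360 = 133°   (split-comp 39° ↑)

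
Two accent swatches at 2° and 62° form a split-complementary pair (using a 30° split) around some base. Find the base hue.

The accents sit 30° either side of the complement, so the complement is their short-arc midpoint on the wheel.
Short-arc midpoint of 2° and 62°: 32°.
Base is 180° from the complement: 32 − 180 = -148 → -148 + 360 = 212°

212°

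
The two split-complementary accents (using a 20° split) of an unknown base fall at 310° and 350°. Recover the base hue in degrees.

The accents sit 20° either side of the complement, so the complement is their short-arc midpoint on the wheel.
Short-arc midpoint of 310° and 350°: 330°.
Base is 180° from the complement: 330 − 180 = 150°

150°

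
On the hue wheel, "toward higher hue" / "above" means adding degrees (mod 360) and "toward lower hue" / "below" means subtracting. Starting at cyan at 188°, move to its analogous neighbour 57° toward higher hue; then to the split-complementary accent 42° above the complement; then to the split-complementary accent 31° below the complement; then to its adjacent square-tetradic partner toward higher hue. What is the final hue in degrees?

346°

analog 57° ↑ +57°: 188 + 57 = 245°
split-comp 42° ↑ +222°: 245 + 222 = 467 → 467 − 360 = 107°
split-comp 31° ↓ +149°: 107 + 149 = 256°
square ↑ +90°: 256 + 90 = 346°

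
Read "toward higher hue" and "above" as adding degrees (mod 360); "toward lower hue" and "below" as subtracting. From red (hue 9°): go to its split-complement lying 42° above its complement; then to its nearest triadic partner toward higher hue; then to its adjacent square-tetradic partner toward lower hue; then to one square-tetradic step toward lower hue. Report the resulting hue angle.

171°

split-comp 42° ↑ +222°: 9 + 222 = 231°
triadic ↑ +120°: 231 + 120 = 351°
square ↓ −90°: 351 − 90 = 261°
square ↓ −90°: 261 − 90 = 171°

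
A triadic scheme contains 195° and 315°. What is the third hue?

A triad spaces three hues 120° apart.
The full set is {75°, 195°, 315°}.

75°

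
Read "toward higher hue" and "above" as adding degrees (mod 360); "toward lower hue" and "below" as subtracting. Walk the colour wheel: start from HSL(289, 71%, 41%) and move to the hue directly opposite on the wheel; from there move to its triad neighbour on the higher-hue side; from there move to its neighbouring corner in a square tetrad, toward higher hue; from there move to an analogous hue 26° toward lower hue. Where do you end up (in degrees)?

293°

+180° (complement): 289 + 180 = 469 → 469 − 360 = 109°
+120° (triadic ↑): 109 + 120 = 229°
+90° (square ↑): 229 + 90 = 319°
−26° (analog 26° ↓): 319 − 26 = 293°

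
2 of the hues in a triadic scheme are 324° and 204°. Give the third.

A triad places three hues 120° apart.
The full set through 204° is {84°, 204°, 324°}.
Given {204°, 324°}, the missing hue is 84°.

84°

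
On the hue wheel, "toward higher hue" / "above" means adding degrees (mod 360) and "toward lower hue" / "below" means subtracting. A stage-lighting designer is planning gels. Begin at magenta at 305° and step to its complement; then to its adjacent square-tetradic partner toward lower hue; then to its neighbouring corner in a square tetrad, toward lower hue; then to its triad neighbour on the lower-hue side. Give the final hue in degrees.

185°

305 + 180 = 485 → 485 − 360 = 125°   (complement)
125 − 90 = 35°   (square ↓)
35 − 90 = -55 → -55 + 360 = 305°   (square ↓)
305 − 120 = 185°   (triadic ↓)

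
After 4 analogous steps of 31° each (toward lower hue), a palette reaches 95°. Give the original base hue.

4 steps of 31° (toward lower hue) give a net shift of −124°.
Start = end − shift: 95 + 124 = 219°

219°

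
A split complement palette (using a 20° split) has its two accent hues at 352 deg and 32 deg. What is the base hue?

The accents sit 20° either side of the complement, so the complement is their short-arc midpoint on the wheel.
Short-arc midpoint of 352° and 32°: 12°.
Base is 180° from the complement: 12 − 180 = -168 → -168 + 360 = 192°

192°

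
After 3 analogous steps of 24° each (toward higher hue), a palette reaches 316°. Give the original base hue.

3 steps of 24° (toward higher hue) give a net shift of +72°.
Start = end − shift: 316 − 72 = 244°

244°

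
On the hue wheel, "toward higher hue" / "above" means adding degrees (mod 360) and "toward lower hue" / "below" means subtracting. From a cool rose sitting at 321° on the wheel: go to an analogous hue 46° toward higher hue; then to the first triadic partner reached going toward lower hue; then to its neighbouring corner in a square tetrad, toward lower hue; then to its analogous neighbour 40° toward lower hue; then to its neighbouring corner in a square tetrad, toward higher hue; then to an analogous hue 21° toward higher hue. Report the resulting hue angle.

321 + 46 = 367 → 367 − 360 = 7°   (analog 46° ↑)
7 − 120 = -113 → -113 + 360 = 247°   (triadic ↓)
247 − 90 = 157°   (square ↓)
157 − 40 = 117°   (analog 40° ↓)
117 + 90 = 207°   (square ↑)
207 + 21 = 228°   (analog 21° ↑)

228°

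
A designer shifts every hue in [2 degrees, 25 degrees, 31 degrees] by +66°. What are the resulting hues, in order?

2 + 66 = 68°
25 + 66 = 91°
31 + 66 = 97°

68°, 91°, 97°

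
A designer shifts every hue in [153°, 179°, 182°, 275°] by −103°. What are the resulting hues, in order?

153 − 103 = 50°
179 − 103 = 76°
182 − 103 = 79°
275 − 103 = 172°

50°, 76°, 79°, 172°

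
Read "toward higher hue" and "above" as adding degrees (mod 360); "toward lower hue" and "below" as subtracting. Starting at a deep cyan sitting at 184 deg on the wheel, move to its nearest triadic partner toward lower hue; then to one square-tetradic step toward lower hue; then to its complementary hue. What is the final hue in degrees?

−120° (triadic ↓): 184 − 120 = 64°
−90° (square ↓): 64 − 90 = -26 → -26 + 360 = 334°
+180° (complement): 334 + 180 = 514 → 514 − 360 = 154°

154°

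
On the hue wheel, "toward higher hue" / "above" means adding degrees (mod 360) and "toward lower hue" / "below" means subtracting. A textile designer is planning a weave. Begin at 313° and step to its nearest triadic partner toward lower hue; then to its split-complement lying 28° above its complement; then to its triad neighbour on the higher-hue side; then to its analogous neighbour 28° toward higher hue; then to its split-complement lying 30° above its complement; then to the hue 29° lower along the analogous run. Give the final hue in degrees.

10°

313 − 120 = 193°   (triadic ↓)
193 + 208 = 401 → 401 − 360 = 41°   (split-comp 28° ↑)
41 + 120 = 161°   (triadic ↑)
161 + 28 = 189°   (analog 28° ↑)
189 + 210 = 399 → 399 − 360 = 39°   (split-comp 30° ↑)
39 − 29 = 10°   (analog 29° ↓)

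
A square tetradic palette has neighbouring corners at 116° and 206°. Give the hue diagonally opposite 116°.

A square tetradic scheme places four hues 90° apart; opposite corners are 180° apart.
116 + 180 = 296°

296°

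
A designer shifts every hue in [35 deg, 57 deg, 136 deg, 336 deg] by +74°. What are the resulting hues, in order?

109°, 131°, 210°, 50°

35 + 74 = 109°
57 + 74 = 131°
136 + 74 = 210°
336 + 74 = 410 → 410 − 360 = 50°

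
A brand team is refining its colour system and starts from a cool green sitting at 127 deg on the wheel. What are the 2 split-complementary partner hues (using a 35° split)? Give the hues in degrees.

272° and 342°

Split-complementary hues sit 35° either side of the complement.
Complement of 127 deg: 127 + 180 = 307°
307 − 35 = 272°
307 + 35 = 342°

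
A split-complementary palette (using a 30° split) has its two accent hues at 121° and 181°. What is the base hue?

The accents sit 30° either side of the complement, so the complement is their short-arc midpoint on the wheel.
Short-arc midpoint of 121° and 181°: 151°.
Base is 180° from the complement: 151 − 180 = -29 → -29 + 360 = 331°

331°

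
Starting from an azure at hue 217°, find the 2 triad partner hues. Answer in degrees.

A triad places three hues 120° apart.
217 + 120 = 337°
217 + 240 = 457 → 457 − 360 = 97°

337° and 97°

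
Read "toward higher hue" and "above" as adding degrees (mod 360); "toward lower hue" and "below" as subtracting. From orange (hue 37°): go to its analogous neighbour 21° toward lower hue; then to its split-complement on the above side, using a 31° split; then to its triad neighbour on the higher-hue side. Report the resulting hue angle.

analog 21° ↓ −21°: 37 − 21 = 16°
split-comp 31° ↑ +211°: 16 + 211 = 227°
triadic ↑ +120°: 227 + 120 = 347°

347°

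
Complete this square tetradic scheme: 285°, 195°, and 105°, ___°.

A square tetradic scheme places four hues every 90°.
The full set through 105° is {15°, 105°, 195°, 285°}.
Given {105°, 195°, 285°}, the missing hue is 15°.

15°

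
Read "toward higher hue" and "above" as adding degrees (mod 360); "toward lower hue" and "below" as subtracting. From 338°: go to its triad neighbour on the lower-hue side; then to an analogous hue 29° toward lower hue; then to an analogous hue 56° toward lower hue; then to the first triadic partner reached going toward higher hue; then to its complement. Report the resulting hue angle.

triadic ↓ −120°: 338 − 120 = 218°
analog 29° ↓ −29°: 218 − 29 = 189°
analog 56° ↓ −56°: 189 − 56 = 133°
triadic ↑ +120°: 133 + 120 = 253°
complement +180°: 253 + 180 = 433 → 433 − 360 = 73°

73°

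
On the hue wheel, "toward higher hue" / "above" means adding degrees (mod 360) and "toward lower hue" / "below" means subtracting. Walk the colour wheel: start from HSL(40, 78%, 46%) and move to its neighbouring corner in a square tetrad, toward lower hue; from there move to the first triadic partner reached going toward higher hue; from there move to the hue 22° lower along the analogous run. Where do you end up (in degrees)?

square ↓ −90°: 40 − 90 = -50 → -50 + 360 = 310°
triadic ↑ +120°: 310 + 120 = 430 → 430 − 360 = 70°
analog 22° ↓ −22°: 70 − 22 = 48°

48°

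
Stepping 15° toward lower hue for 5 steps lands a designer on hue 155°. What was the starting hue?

5 steps of 15° (toward lower hue) give a net shift of −75°.
Start = end − shift: 155 + 75 = 230°

230°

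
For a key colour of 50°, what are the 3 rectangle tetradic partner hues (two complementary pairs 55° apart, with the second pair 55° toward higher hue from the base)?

A rectangular tetradic uses two complementary pairs 55° apart: offsets 0°, 55°, 180°, 235°.
50 + 55 = 105°
50 + 180 = 230°
50 + 235 = 285°

105°, 230° and 285°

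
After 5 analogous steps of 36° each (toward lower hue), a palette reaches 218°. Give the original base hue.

38°

5 steps of 36° (toward lower hue) give a net shift of −180°.
Start = end − shift: 218 + 180 = 398 → 398 − 360 = 38°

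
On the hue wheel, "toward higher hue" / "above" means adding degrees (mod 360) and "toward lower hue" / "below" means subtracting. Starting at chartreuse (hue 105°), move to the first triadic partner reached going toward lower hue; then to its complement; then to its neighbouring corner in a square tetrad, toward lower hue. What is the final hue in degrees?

75°

105 − 120 = -15 → -15 + 360 = 345°   (triadic ↓)
345 + 180 = 525 → 525 − 360 = 165°   (complement)
165 − 90 = 75°   (square ↓)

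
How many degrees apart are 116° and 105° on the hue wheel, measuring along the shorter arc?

11°

|116 − 105| = 11.
11 ≤ 180, so the shorter arc is 11°.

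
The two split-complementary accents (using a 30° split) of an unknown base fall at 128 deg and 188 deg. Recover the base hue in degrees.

The accents sit 30° either side of the complement, so the complement is their short-arc midpoint on the wheel.
Short-arc midpoint of 128° and 188°: 158°.
Base is 180° from the complement: 158 − 180 = -22 → -22 + 360 = 338°

338°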